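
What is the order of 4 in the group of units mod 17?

By Lagrange's theorem, ord_17(4) divides φ(17) = 17 − 1 = 16 = 2^4.
Divisors of 16: 1, 2, 4, 8, 16.
Test each divisor d:
4^1 ≡ 4
4^2 ≡ 16
4^4 ≡ 1
Hence ord(4) = 4.

4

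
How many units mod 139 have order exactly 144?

0

φ(139) = 139 − 1 = 138 = 2 · 3 · 23.
In a cyclic group of order 138, there are φ(d) elements of order d for each divisor d of 138, and zero for non-divisors.
Here 138 is not a multiple of 144, so there are no elements of order 144.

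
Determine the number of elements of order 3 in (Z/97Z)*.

φ(97) = 97 − 1 = 96 = 2^5 · 3.
Since (Z/97Z)^× is cyclic of order 96, the number of elements of order d is φ(d) when d | 96 and 0 otherwise.
3 | 96, and φ(3) = 3 − 1 = 2.

2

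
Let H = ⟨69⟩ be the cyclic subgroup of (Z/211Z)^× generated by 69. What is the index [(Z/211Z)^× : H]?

ord(69) | φ(211) = 211 − 1 = 210 = 2 · 3 · 5 · 7.
Divisors of 210: 1, 2, 3, 5, 6, 7, 10, 14, 15, 21, 30, 35, 42, 70, 105, 210.
Test each divisor d:
69^1 ≡ 69 (mod 211)
69^2 ≡ 119 (mod 211)
69^3 ≡ 193 (mod 211)
69^5 ≡ 179 (mod 211)
69^6 ≡ 113 (mod 211)
69^7 ≡ 201 (mod 211)
69^10 ≡ 180 (mod 211)
69^14 ≡ 100 (mod 211)
69^15 ≡ 148 (mod 211)
69^21 ≡ 55 (mod 211)
69^30 ≡ 171 (mod 211)
69^35 ≡ 14 (mod 211)
69^42 ≡ 71 (mod 211)
69^70 ≡ 196 (mod 211)
69^105 ≡ 1 (mod 211) ✓
So ord_211(69) = 105, hence |⟨69⟩| = 105.
Index = |(Z/211Z)^×| / |⟨69⟩| = 210 / 105 = 2.

2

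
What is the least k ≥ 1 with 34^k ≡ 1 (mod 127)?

63

ord(34) | φ(127) = 127 − 1 = 126 = 2 · 3^2 · 7.
Divisors of 126: 1, 2, 3, 6, 7, 9, 14, 18, 21, 42, 63, 126.
Check 34^d mod 127 for each divisor in increasing order:
34^1 ≡ 34
34^2 ≡ 13
34^3 ≡ 61
34^6 ≡ 38
34^7 ≡ 22
34^9 ≡ 32
34^14 ≡ 103
34^18 ≡ 8
34^21 ≡ 107
34^42 ≡ 19
34^63 ≡ 1
Therefore the multiplicative order of 34 modulo 127 is 63.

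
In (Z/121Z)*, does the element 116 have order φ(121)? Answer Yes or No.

φ(121) = φ(11^2) = 11·(11−1) = 110 = 2 · 5 · 11.
An element g generates (Z/121Z)^× iff g^(110/q) ≢ 1 (mod 121) for each prime q ∈ {2, 5, 11}.
116^55 ≡ 120 (mod 121)  [q = 2: ≢ 1 ✓]
116^22 ≡ 3 (mod 121)  [q = 5: ≢ 1 ✓]
116^10 ≡ 78 (mod 121)  [q = 11: ≢ 1 ✓]
Every test exponent gives a nontrivial residue, hence 116 generates the full group.

Yes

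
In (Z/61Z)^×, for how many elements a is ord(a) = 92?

0

φ(61) = 61 − 1 = 60 = 2^2 · 3 · 5.
Since (Z/61Z)^× is cyclic of order 60, the number of elements of order d is φ(d) when d | 60 and 0 otherwise.
Since 92 ∤ 60, the count is 0.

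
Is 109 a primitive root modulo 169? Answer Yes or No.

φ(169) = φ(13^2) = 13·(13−1) = 156 = 2^2 · 3 · 13.
An element g generates (Z/169Z)^× iff g^(156/q) ≢ 1 (mod 169) for each prime q ∈ {2, 3, 13}.
109^78 ≡ 168 (mod 169)  [q = 2: ≢ 1 ✓]
109^52 ≡ 1 (mod 169)  [q = 3: ≡ 1 ✗]
109^12 ≡ 27 (mod 169)  [q = 13: ≢ 1 ✓]
Since 109^52 ≡ 1, the order of 109 divides 52 < 156, so 109 is not a primitive root.

No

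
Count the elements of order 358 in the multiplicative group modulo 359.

178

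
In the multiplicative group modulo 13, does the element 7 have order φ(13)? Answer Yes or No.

Yes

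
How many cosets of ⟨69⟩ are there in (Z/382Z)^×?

10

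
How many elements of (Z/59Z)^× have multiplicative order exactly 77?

0

φ(59) = 59 − 1 = 58 = 2 · 29.
(Z/59Z)^× is cyclic (|G| = 58); a cyclic group of order m has exactly φ(d) elements of each order d | m, and none otherwise.
77 does not divide 58, so no element of (Z/59Z)^× has order 77.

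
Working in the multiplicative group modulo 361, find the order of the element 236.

114

The order of 236 must divide φ(361) = φ(19^2) = 19·(19−1) = 342 = 2 · 3^2 · 19.
Divisors of 342: 1, 2, 3, 6, 9, 18, 19, 38, 57, 114, 171, 342.
Compute 236^d (mod 361) for the divisors d until we hit 1:
236^1 ≡ 236 (mod 361)
236^2 ≡ 102 (mod 361)
236^3 ≡ 246 (mod 361)
236^6 ≡ 229 (mod 361)
236^9 ≡ 18 (mod 361)
236^18 ≡ 324 (mod 361)
236^19 ≡ 293 (mod 361)
236^38 ≡ 292 (mod 361)
236^57 ≡ 360 (mod 361)
236^114 ≡ 1 (mod 361) ✓
The smallest such exponent is 114, so the order of 236 is 114.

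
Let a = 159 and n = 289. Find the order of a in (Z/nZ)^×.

272

By Lagrange's theorem, ord_289(159) divides φ(289) = φ(17^2) = 17·(17−1) = 272 = 2^4 · 17.
Divisors of 272: 1, 2, 4, 8, 16, 17, 34, 68, 136, 272.
Check 159^d mod 289 for each divisor in increasing order:
159^1 ≡ 159 (mod 289)
159^2 ≡ 138 (mod 289)
159^4 ≡ 259 (mod 289)
159^8 ≡ 33 (mod 289)
159^16 ≡ 222 (mod 289)
159^17 ≡ 40 (mod 289)
159^34 ≡ 155 (mod 289)
159^68 ≡ 38 (mod 289)
159^136 ≡ 288 (mod 289)
159^272 ≡ 1 (mod 289) ✓
Therefore the multiplicative order of 159 modulo 289 is 272.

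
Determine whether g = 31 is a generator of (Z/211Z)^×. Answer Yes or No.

φ(211) = 211 − 1 = 210 = 2 · 3 · 5 · 7.
It suffices to check that the order of 31 is not a proper divisor of 210: compute 31^(210/q) for q ∈ {2, 3, 5, 7}.
31^105 ≡ 210 (mod 211)  [q = 2: ≢ 1 ✓]
31^70 ≡ 196 (mod 211)  [q = 3: ≢ 1 ✓]
31^42 ≡ 1 (mod 211)  [q = 5: ≡ 1 ✗]
31^30 ≡ 144 (mod 211)  [q = 7: ≢ 1 ✓]
The check at q = 5 fails, so 31 generates a proper subgroup.

No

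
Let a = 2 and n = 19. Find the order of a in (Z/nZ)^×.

ord(2) | φ(19) = 19 − 1 = 18 = 2 · 3^2.
Divisors of 18: 1, 2, 3, 6, 9, 18.
Test each divisor d:
2^1 ≡ 2
2^2 ≡ 4
2^3 ≡ 8
2^6 ≡ 7
2^9 ≡ 18
2^18 ≡ 1
The smallest such exponent is 18, so the order of 2 is 18.

18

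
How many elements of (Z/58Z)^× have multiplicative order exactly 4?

2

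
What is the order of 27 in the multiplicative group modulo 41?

8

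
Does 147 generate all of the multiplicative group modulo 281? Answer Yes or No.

No

φ(281) = 281 − 1 = 280 = 2^3 · 5 · 7.
An element g generates (Z/281Z)^× iff g^(280/q) ≢ 1 (mod 281) for each prime q ∈ {2, 5, 7}.
147^140 ≡ 280 (mod 281)  [q = 2: ≢ 1 ✓]
147^56 ≡ 1 (mod 281)  [q = 5: ≡ 1 ✗]
147^40 ≡ 249 (mod 281)  [q = 7: ≢ 1 ✓]
147^56 ≡ 1 shows ord(147) | 56, strictly less than φ(281); not a primitive root.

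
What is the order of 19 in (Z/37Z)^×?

ord(19) | φ(37) = 37 − 1 = 36 = 2^2 · 3^2.
Divisors of 36: 1, 2, 3, 4, 6, 9, 12, 18, 36.
Test each divisor d:
19^1 ≡ 19
19^2 ≡ 28
19^3 ≡ 14
19^4 ≡ 7
19^6 ≡ 11
19^9 ≡ 6
19^12 ≡ 10
19^18 ≡ 36
19^36 ≡ 1
Hence ord(19) = 36.

36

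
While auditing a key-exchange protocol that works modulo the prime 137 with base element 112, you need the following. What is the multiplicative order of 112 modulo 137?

68

ord(112) | φ(137) = 137 − 1 = 136 = 2^3 · 17.
Divisors of 136: 1, 2, 4, 8, 17, 34, 68, 136.
Evaluate successive powers at the divisors of 136:
112^1 ≡ 112 (mod 137)
112^2 ≡ 77 (mod 137)
112^4 ≡ 38 (mod 137)
112^8 ≡ 74 (mod 137)
112^17 ≡ 100 (mod 137)
112^34 ≡ 136 (mod 137)
112^68 ≡ 1 (mod 137) ✓
The smallest such exponent is 68, so the order of 112 is 68.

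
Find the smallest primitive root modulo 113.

φ(113) = 113 − 1 = 112 = 2^4 · 7.
Test candidates g = 2, 3, … against the prime factors q ∈ {2, 7} of φ(113): g is a generator iff g^(112/q) ≢ 1 for every such q.
g = 2: 2^56 ≡ 1 — hits 1, so not a primitive root.
g = 3: 3^56 ≡ 112; 3^16 ≡ 49 — none is 1, so 3 is a primitive root.
So 3 is the smallest generator of (Z/113Z)^×.

3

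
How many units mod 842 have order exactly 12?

φ(842) = φ(2)·φ(421) = 1·420 = 420 = 2^2 · 3 · 5 · 7.
In a cyclic group of order 420, there are φ(d) elements of order d for each divisor d of 420, and zero for non-divisors.
12 = 2^2 · 3 divides 420, and φ(12) = 4.

4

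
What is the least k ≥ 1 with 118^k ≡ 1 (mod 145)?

Since 118 ∈ (Z/145Z)^×, its order divides φ(145) = φ(5·29) = (5−1)·(29−1) = 4·28 = 112 = 2^4 · 7.
Divisors of 112: 1, 2, 4, 7, 8, 14, 16, 28, 56, 112.
Check 118^d mod 145 for each divisor in increasing order:
118^1 ≡ 118
118^2 ≡ 4
118^4 ≡ 16
118^7 ≡ 12
118^8 ≡ 111
118^14 ≡ 144
118^16 ≡ 141
118^28 ≡ 1
Therefore the multiplicative order of 118 modulo 145 is 28.

28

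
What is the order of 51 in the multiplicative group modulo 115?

22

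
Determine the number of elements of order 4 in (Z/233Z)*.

2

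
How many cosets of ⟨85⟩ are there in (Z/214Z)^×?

2

Since 85 ∈ (Z/214Z)^×, its order divides φ(214) = φ(2)·φ(107) = 1·106 = 106 = 2 · 53.
Divisors of 106: 1, 2, 53, 106.
Compute 85^d (mod 214) for the divisors d until we hit 1:
85^1 ≡ 85 (mod 214)
85^2 ≡ 163 (mod 214)
85^53 ≡ 1 (mod 214) ✓
Thus |⟨85⟩| = ord(85) = 53.
The index is φ(214) / ord(85) = 106 / 53 = 2.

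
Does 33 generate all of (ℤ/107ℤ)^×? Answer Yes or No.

φ(107) = 107 − 1 = 106 = 2 · 53.
An element g generates (Z/107Z)^× iff g^(106/q) ≢ 1 (mod 107) for each prime q ∈ {2, 53}.
33^53 ≡ 1 (mod 107)  [q = 2: ≡ 1 ✗]
33^2 ≡ 19 (mod 107)  [q = 53: ≢ 1 ✓]
33^53 ≡ 1 shows ord(33) | 53, strictly less than φ(107); not a primitive root.

No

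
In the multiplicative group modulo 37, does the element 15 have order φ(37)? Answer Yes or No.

φ(37) = 37 − 1 = 36 = 2^2 · 3^2.
15 is a primitive root mod 37 iff 15^(φ(37)/q) ≢ 1 for every prime q | φ(37), i.e. q ∈ {2, 3}.
15^18 ≡ 36 (mod 37)  [q = 2: ≢ 1 ✓]
15^12 ≡ 26 (mod 37)  [q = 3: ≢ 1 ✓]
None equal 1, so ord_37(15) = 36: 15 is a primitive root.

Yes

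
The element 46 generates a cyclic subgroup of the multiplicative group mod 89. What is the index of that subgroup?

ord(46) | φ(89) = 89 − 1 = 88 = 2^3 · 11.
Divisors of 88: 1, 2, 4, 8, 11, 22, 44, 88.
Evaluate successive powers at the divisors of 88:
46^1 ≡ 46
46^2 ≡ 69
46^4 ≡ 44
46^8 ≡ 67
46^11 ≡ 37
46^22 ≡ 34
46^44 ≡ 88
46^88 ≡ 1
The order of 46 is 88, so the subgroup it generates has 88 elements.
Index = |(Z/89Z)^×| / |⟨46⟩| = 88 / 88 = 1.

1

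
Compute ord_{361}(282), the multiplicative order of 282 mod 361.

The order of 282 must divide φ(361) = φ(19^2) = 19·(19−1) = 342 = 2 · 3^2 · 19.
Divisors of 342: 1, 2, 3, 6, 9, 18, 19, 38, 57, 114, 171, 342.
Check 282^d mod 361 for each divisor in increasing order:
282^1 ≡ 282
282^2 ≡ 104
282^3 ≡ 87
282^6 ≡ 349
282^9 ≡ 39
282^18 ≡ 77
282^19 ≡ 54
282^38 ≡ 28
282^57 ≡ 68
282^114 ≡ 292
282^171 ≡ 1
So ord_361(282) = 171.

171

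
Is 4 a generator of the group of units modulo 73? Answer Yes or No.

φ(73) = 73 − 1 = 72 = 2^3 · 3^2.
It suffices to check that the order of 4 is not a proper divisor of 72: compute 4^(72/q) for q ∈ {2, 3}.
4^36 ≡ 1 (mod 73)  [q = 2: ≡ 1 ✗]
4^24 ≡ 8 (mod 73)  [q = 3: ≢ 1 ✓]
4^36 ≡ 1 shows ord(4) | 36, strictly less than φ(73); not a primitive root.

No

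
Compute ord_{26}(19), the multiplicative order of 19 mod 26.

12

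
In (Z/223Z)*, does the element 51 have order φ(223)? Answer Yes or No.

φ(223) = 223 − 1 = 222 = 2 · 3 · 37.
It suffices to check that the order of 51 is not a proper divisor of 222: compute 51^(222/q) for q ∈ {2, 3, 37}.
51^111 ≡ 222 (mod 223)  [q = 2: ≢ 1 ✓]
51^74 ≡ 183 (mod 223)  [q = 3: ≢ 1 ✓]
51^6 ≡ 41 (mod 223)  [q = 37: ≢ 1 ✓]
All checks pass, so 51 has order 222 and is a primitive root modulo 223.

Yes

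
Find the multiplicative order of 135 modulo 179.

89

ord(135) | φ(179) = 179 − 1 = 178 = 2 · 89.
Divisors of 178: 1, 2, 89, 178.
Evaluate successive powers at the divisors of 178:
135^1 ≡ 135 (mod 179)
135^2 ≡ 146 (mod 179)
135^89 ≡ 1 (mod 179) ✓
Hence ord(135) = 89.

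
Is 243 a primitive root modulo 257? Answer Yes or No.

φ(257) = 257 − 1 = 256 = 2^8.
An element g generates (Z/257Z)^× iff g^(256/q) ≢ 1 (mod 257) for each prime q ∈ {2}.
243^128 ≡ 256 (mod 257)  [q = 2: ≢ 1 ✓]
All checks pass, so 243 has order 256 and is a primitive root modulo 257.

Yes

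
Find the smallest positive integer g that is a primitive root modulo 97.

φ(97) = 97 − 1 = 96 = 2^5 · 3.
Test candidates g = 2, 3, … against the prime factors q ∈ {2, 3} of φ(97): g is a generator iff g^(96/q) ≢ 1 for every such q.
g = 2: 2^48 ≡ 1 — hits 1, so not a primitive root.
g = 3: 3^48 ≡ 1 — hits 1, so not a primitive root.
g = 4: 4^48 ≡ 1 — hits 1, so not a primitive root.
g = 5: 5^48 ≡ 96; 5^32 ≡ 35 — none is 1, so 5 is a primitive root.
Hence the least primitive root of 97 is 5.

5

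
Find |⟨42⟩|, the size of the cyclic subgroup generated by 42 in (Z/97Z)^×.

32

Since 42 ∈ (Z/97Z)^×, its order divides φ(97) = 97 − 1 = 96 = 2^5 · 3.
Divisors of 96: 1, 2, 3, 4, 6, 8, 12, 16, 24, 32, 48, 96.
Compute 42^d (mod 97) for the divisors d until we hit 1:
42^1 ≡ 42 (mod 97)
42^2 ≡ 18 (mod 97)
42^3 ≡ 77 (mod 97)
42^4 ≡ 33 (mod 97)
42^6 ≡ 12 (mod 97)
42^8 ≡ 22 (mod 97)
42^12 ≡ 47 (mod 97)
42^16 ≡ 96 (mod 97)
42^24 ≡ 75 (mod 97)
42^32 ≡ 1 (mod 97) ✓
Hence ord(42) = 32.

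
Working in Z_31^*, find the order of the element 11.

30

By Lagrange's theorem, ord_31(11) divides φ(31) = 31 − 1 = 30 = 2 · 3 · 5.
Divisors of 30: 1, 2, 3, 5, 6, 10, 15, 30.
Compute 11^d (mod 31) for the divisors d until we hit 1:
11^1 ≡ 11 (mod 31)
11^2 ≡ 28 (mod 31)
11^3 ≡ 29 (mod 31)
11^5 ≡ 6 (mod 31)
11^6 ≡ 4 (mod 31)
11^10 ≡ 5 (mod 31)
11^15 ≡ 30 (mod 31)
11^30 ≡ 1 (mod 31) ✓
Therefore the multiplicative order of 11 modulo 31 is 30.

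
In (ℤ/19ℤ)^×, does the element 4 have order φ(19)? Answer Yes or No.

No

φ(19) = 19 − 1 = 18 = 2 · 3^2.
It suffices to check that the order of 4 is not a proper divisor of 18: compute 4^(18/q) for q ∈ {2, 3}.
4^9 ≡ 1 (mod 19)  [q = 2: ≡ 1 ✗]
4^6 ≡ 11 (mod 19)  [q = 3: ≢ 1 ✓]
Since 4^9 ≡ 1, the order of 4 divides 9 < 18, so 4 is not a primitive root.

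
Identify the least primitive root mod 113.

φ(113) = 113 − 1 = 112 = 2^4 · 7.
g is a primitive root iff g^(112/q) ≢ 1 (mod 113) for each prime q ∈ {2, 7}.
g = 2: 2^56 ≡ 1 — hits 1, so not a primitive root.
g = 3: 3^56 ≡ 112; 3^16 ≡ 49 — none is 1, so 3 is a primitive root.
Hence the least primitive root of 113 is 3.

3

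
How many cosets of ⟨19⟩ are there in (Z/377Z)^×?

The order of 19 must divide φ(377) = φ(13·29) = (13−1)·(29−1) = 12·28 = 336 = 2^4 · 3 · 7.
Divisors of 336: 1, 2, 3, 4, 6, 7, 8, 12, 14, 16, 21, 24, 28, 42, 48, 56, 84, 112, 168, 336.
Test each divisor d:
19^1 ≡ 19
19^2 ≡ 361
19^3 ≡ 73
19^4 ≡ 256
19^6 ≡ 51
19^7 ≡ 215
19^8 ≡ 315
19^12 ≡ 339
19^14 ≡ 231
19^16 ≡ 74
19^21 ≡ 278
19^24 ≡ 313
19^28 ≡ 204
19^42 ≡ 376
19^48 ≡ 326
19^56 ≡ 146
19^84 ≡ 1
Thus |⟨19⟩| = ord(19) = 84.
The index is φ(377) / ord(19) = 336 / 84 = 4.

4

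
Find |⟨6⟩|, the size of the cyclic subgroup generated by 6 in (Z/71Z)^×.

35

By Lagrange's theorem, ord_71(6) divides φ(71) = 71 − 1 = 70 = 2 · 5 · 7.
Divisors of 70: 1, 2, 5, 7, 10, 14, 35, 70.
Compute 6^d (mod 71) for the divisors d until we hit 1:
6^1 ≡ 6 (mod 71)
6^2 ≡ 36 (mod 71)
6^5 ≡ 37 (mod 71)
6^7 ≡ 54 (mod 71)
6^10 ≡ 20 (mod 71)
6^14 ≡ 5 (mod 71)
6^35 ≡ 1 (mod 71) ✓
Hence ord(6) = 35.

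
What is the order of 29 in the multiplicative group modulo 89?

The order of 29 must divide φ(89) = 89 − 1 = 88 = 2^3 · 11.
Divisors of 88: 1, 2, 4, 8, 11, 22, 44, 88.
Test each divisor d:
29^1 ≡ 29 (mod 89)
29^2 ≡ 40 (mod 89)
29^4 ≡ 87 (mod 89)
29^8 ≡ 4 (mod 89)
29^11 ≡ 12 (mod 89)
29^22 ≡ 55 (mod 89)
29^44 ≡ 88 (mod 89)
29^88 ≡ 1 (mod 89) ✓
Therefore the multiplicative order of 29 modulo 89 is 88.

88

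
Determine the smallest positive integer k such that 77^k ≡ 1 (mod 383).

Since 77 ∈ (Z/383Z)^×, its order divides φ(383) = 383 − 1 = 382 = 2 · 191.
Divisors of 382: 1, 2, 191, 382.
Test each divisor d:
77^1 ≡ 77
77^2 ≡ 184
77^191 ≡ 382
77^382 ≡ 1
Therefore the multiplicative order of 77 modulo 383 is 382.

382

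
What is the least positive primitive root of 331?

φ(331) = 331 − 1 = 330 = 2 · 3 · 5 · 11.
Test candidates g = 2, 3, … against the prime factors q ∈ {2, 3, 5, 11} of φ(331): g is a generator iff g^(330/q) ≢ 1 for every such q.
g = 2: 2^165 ≡ 330; 2^110 ≡ 299; 2^66 ≡ 64; 2^30 ≡ 1 — hits 1, so not a primitive root.
g = 3: 3^165 ≡ 330; 3^110 ≡ 299; 3^66 ≡ 64; 3^30 ≡ 270 — none is 1, so 3 is a primitive root.
The smallest primitive root modulo 331 is 3.

3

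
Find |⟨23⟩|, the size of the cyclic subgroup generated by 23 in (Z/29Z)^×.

7

Since 23 ∈ (Z/29Z)^×, its order divides φ(29) = 29 − 1 = 28 = 2^2 · 7.
Divisors of 28: 1, 2, 4, 7, 14, 28.
Test each divisor d:
23^1 ≡ 23 (mod 29)
23^2 ≡ 7 (mod 29)
23^4 ≡ 20 (mod 29)
23^7 ≡ 1 (mod 29) ✓
So ord_29(23) = 7.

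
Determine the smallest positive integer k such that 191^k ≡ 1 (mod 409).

102

ord(191) | φ(409) = 409 − 1 = 408 = 2^3 · 3 · 17.
Divisors of 408: 1, 2, 3, 4, 6, 8, 12, 17, 24, 34, 51, 68, 102, 136, 204, 408.
Evaluate successive powers at the divisors of 408:
191^1 ≡ 191
191^2 ≡ 80
191^3 ≡ 147
191^4 ≡ 265
191^6 ≡ 341
191^8 ≡ 286
191^12 ≡ 125
191^17 ≡ 54
191^24 ≡ 83
191^34 ≡ 53
191^51 ≡ 408
191^68 ≡ 355
191^102 ≡ 1
The smallest such exponent is 102, so the order of 191 is 102.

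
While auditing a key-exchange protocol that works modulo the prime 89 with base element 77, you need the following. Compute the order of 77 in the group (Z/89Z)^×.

8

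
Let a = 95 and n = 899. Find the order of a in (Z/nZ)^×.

140

By Lagrange's theorem, ord_899(95) divides φ(899) = φ(29·31) = (29−1)·(31−1) = 28·30 = 840 = 2^3 · 3 · 5 · 7.
Divisors of 840: 1, 2, 3, 4, 5, 6, 7, 8, 10, 12, 14, 15, 20, 21, 24, 28, 30, 35, 40, 42, 56, 60, 70, 84, 105, 120, 140, 168, 210, 280, 420, 840.
Evaluate successive powers at the divisors of 840:
95^1 ≡ 95 (mod 899)
95^2 ≡ 35 (mod 899)
95^3 ≡ 628 (mod 899)
95^4 ≡ 326 (mod 899)
95^5 ≡ 404 (mod 899)
95^6 ≡ 622 (mod 899)
95^7 ≡ 655 (mod 899)
95^8 ≡ 194 (mod 899)
95^10 ≡ 497 (mod 899)
95^12 ≡ 314 (mod 899)
95^14 ≡ 202 (mod 899)
95^15 ≡ 311 (mod 899)
95^20 ≡ 683 (mod 899)
95^21 ≡ 157 (mod 899)
95^24 ≡ 605 (mod 899)
95^28 ≡ 349 (mod 899)
95^30 ≡ 528 (mod 899)
95^35 ≡ 249 (mod 899)
95^40 ≡ 807 (mod 899)
95^42 ≡ 376 (mod 899)
95^56 ≡ 436 (mod 899)
95^60 ≡ 94 (mod 899)
95^70 ≡ 869 (mod 899)
95^84 ≡ 233 (mod 899)
95^105 ≡ 621 (mod 899)
95^120 ≡ 745 (mod 899)
95^140 ≡ 1 (mod 899) ✓
Hence ord(95) = 140.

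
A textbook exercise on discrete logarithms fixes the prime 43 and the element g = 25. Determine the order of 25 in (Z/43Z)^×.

By Lagrange's theorem, ord_43(25) divides φ(43) = 43 − 1 = 42 = 2 · 3 · 7.
Divisors of 42: 1, 2, 3, 6, 7, 14, 21, 42.
Compute 25^d (mod 43) for the divisors d until we hit 1:
25^1 ≡ 25 (mod 43)
25^2 ≡ 23 (mod 43)
25^3 ≡ 16 (mod 43)
25^6 ≡ 41 (mod 43)
25^7 ≡ 36 (mod 43)
25^14 ≡ 6 (mod 43)
25^21 ≡ 1 (mod 43) ✓
The smallest such exponent is 21, so the order of 25 is 21.

21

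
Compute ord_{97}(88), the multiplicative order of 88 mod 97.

24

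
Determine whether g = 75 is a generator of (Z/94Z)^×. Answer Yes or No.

No

φ(94) = φ(2)·φ(47) = 1·46 = 46 = 2 · 23.
It suffices to check that the order of 75 is not a proper divisor of 46: compute 75^(46/q) for q ∈ {2, 23}.
75^23 ≡ 1 (mod 94)  [q = 2: ≡ 1 ✗]
75^2 ≡ 79 (mod 94)  [q = 23: ≢ 1 ✓]
75^23 ≡ 1 shows ord(75) | 23, strictly less than φ(94); not a primitive root.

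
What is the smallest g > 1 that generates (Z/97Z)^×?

φ(97) = 97 − 1 = 96 = 2^5 · 3.
g is a primitive root iff g^(96/q) ≢ 1 (mod 97) for each prime q ∈ {2, 3}.
g = 2: 2^48 ≡ 1 — hits 1, so not a primitive root.
g = 3: 3^48 ≡ 1 — hits 1, so not a primitive root.
g = 4: 4^48 ≡ 1 — hits 1, so not a primitive root.
g = 5: 5^48 ≡ 96; 5^32 ≡ 35 — none is 1, so 5 is a primitive root.
So 5 is the smallest generator of (Z/97Z)^×.

5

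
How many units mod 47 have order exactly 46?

22

φ(47) = 47 − 1 = 46 = 2 · 23.
(Z/47Z)^× is cyclic (|G| = 46); a cyclic group of order m has exactly φ(d) elements of each order d | m, and none otherwise.
46 = 2 · 23 divides 46, and φ(46) = 22.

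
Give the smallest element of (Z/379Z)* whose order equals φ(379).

φ(379) = 379 − 1 = 378 = 2 · 3^3 · 7.
Test candidates g = 2, 3, … against the prime factors q ∈ {2, 3, 7} of φ(379): g is a generator iff g^(378/q) ≢ 1 for every such q.
g = 2: 2^189 ≡ 378; 2^126 ≡ 327; 2^54 ≡ 125 — none is 1, so 2 is a primitive root.
The smallest primitive root modulo 379 is 2.

2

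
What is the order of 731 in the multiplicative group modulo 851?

Since 731 ∈ (Z/851Z)^×, its order divides φ(851) = φ(23·37) = (23−1)·(37−1) = 22·36 = 792 = 2^3 · 3^2 · 11.
Divisors of 792: 1, 2, 3, 4, 6, 8, 9, 11, 12, 18, 22, 24, 33, 36, 44, 66, 72, 88, 99, 132, 198, 264, 396, 792.
Compute 731^d (mod 851) for the divisors d until we hit 1:
731^1 ≡ 731
731^2 ≡ 784
731^3 ≡ 381
731^4 ≡ 234
731^6 ≡ 491
731^8 ≡ 292
731^9 ≡ 702
731^11 ≡ 622
731^12 ≡ 248
731^18 ≡ 75
731^22 ≡ 530
731^24 ≡ 232
731^33 ≡ 323
731^36 ≡ 519
731^44 ≡ 70
731^66 ≡ 507
731^72 ≡ 445
731^88 ≡ 645
731^99 ≡ 369
731^132 ≡ 47
731^198 ≡ 1
So ord_851(731) = 198.

198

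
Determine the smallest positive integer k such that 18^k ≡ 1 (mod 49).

3

ord(18) | φ(49) = φ(7^2) = 7·(7−1) = 42 = 2 · 3 · 7.
Divisors of 42: 1, 2, 3, 6, 7, 14, 21, 42.
Test each divisor d:
18^1 ≡ 18 (mod 49)
18^2 ≡ 30 (mod 49)
18^3 ≡ 1 (mod 49) ✓
Hence ord(18) = 3.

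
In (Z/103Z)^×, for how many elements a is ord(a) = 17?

16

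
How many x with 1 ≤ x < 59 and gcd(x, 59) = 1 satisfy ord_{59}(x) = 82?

0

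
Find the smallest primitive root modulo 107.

2

φ(107) = 107 − 1 = 106 = 2 · 53.
g is a primitive root iff g^(106/q) ≢ 1 (mod 107) for each prime q ∈ {2, 53}.
g = 2: 2^53 ≡ 106; 2^2 ≡ 4 — none is 1, so 2 is a primitive root.
So 2 is the smallest generator of (Z/107Z)^×.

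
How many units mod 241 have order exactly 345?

φ(241) = 241 − 1 = 240 = 2^4 · 3 · 5.
(Z/241Z)^× is cyclic (|G| = 240); a cyclic group of order m has exactly φ(d) elements of each order d | m, and none otherwise.
Here 240 is not a multiple of 345, so there are no elements of order 345.

0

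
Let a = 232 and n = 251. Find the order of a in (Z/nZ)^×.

125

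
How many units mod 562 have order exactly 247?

φ(562) = φ(2)·φ(281) = 1·280 = 280 = 2^3 · 5 · 7.
Since (Z/562Z)^× is cyclic of order 280, the number of elements of order d is φ(d) when d | 280 and 0 otherwise.
Since 247 ∤ 280, the count is 0.

0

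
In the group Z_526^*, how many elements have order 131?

130

φ(526) = φ(2)·φ(263) = 1·262 = 262 = 2 · 131.
In a cyclic group of order 262, there are φ(d) elements of order d for each divisor d of 262, and zero for non-divisors.
131 | 262, and φ(131) = 131 − 1 = 130.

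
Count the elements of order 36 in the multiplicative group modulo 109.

φ(109) = 109 − 1 = 108 = 2^2 · 3^3.
In a cyclic group of order 108, there are φ(d) elements of order d for each divisor d of 108, and zero for non-divisors.
36 = 2^2 · 3^2 divides 108, and φ(36) = 12.

12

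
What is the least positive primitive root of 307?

5

φ(307) = 307 − 1 = 306 = 2 · 3^2 · 17.
Test candidates g = 2, 3, … against the prime factors q ∈ {2, 3, 17} of φ(307): g is a generator iff g^(306/q) ≢ 1 for every such q.
g = 2: 2^153 ≡ 306; 2^102 ≡ 1 — hits 1, so not a primitive root.
g = 3: 3^153 ≡ 306; 3^102 ≡ 1 — hits 1, so not a primitive root.
g = 4: 4^153 ≡ 1 — hits 1, so not a primitive root.
g = 5: 5^153 ≡ 306; 5^102 ≡ 289; 5^18 ≡ 81 — none is 1, so 5 is a primitive root.
The smallest primitive root modulo 307 is 5.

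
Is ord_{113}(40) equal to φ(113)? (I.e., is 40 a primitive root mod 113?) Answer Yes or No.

φ(113) = 113 − 1 = 112 = 2^4 · 7.
An element g generates (Z/113Z)^× iff g^(112/q) ≢ 1 (mod 113) for each prime q ∈ {2, 7}.
40^56 ≡ 112 (mod 113)  [q = 2: ≢ 1 ✓]
40^16 ≡ 1 (mod 113)  [q = 7: ≡ 1 ✗]
Since 40^16 ≡ 1, the order of 40 divides 16 < 112, so 40 is not a primitive root.

No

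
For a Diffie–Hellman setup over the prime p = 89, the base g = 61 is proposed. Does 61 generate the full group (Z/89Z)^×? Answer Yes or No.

φ(89) = 89 − 1 = 88 = 2^3 · 11.
An element g generates (Z/89Z)^× iff g^(88/q) ≢ 1 (mod 89) for each prime q ∈ {2, 11}.
61^44 ≡ 88 (mod 89)  [q = 2: ≢ 1 ✓]
61^8 ≡ 39 (mod 89)  [q = 11: ≢ 1 ✓]
Every test exponent gives a nontrivial residue, hence 61 generates the full group.

Yes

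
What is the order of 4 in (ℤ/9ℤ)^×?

3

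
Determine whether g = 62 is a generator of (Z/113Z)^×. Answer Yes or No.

No

φ(113) = 113 − 1 = 112 = 2^4 · 7.
62 is a primitive root mod 113 iff 62^(φ(113)/q) ≢ 1 for every prime q | φ(113), i.e. q ∈ {2, 7}.
62^56 ≡ 1 (mod 113)  [q = 2: ≡ 1 ✗]
62^16 ≡ 30 (mod 113)  [q = 7: ≢ 1 ✓]
Since 62^56 ≡ 1, the order of 62 divides 56 < 112, so 62 is not a primitive root.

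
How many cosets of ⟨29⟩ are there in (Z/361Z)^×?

1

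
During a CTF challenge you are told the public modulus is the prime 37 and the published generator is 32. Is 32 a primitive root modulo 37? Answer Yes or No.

Yes

φ(37) = 37 − 1 = 36 = 2^2 · 3^2.
Test 32^(36/q) mod 37 for each prime factor q of 36:
32^18 ≡ 36 (mod 37)  [q = 2: ≢ 1 ✓]
32^12 ≡ 10 (mod 37)  [q = 3: ≢ 1 ✓]
None equal 1, so ord_37(32) = 36: 32 is a primitive root.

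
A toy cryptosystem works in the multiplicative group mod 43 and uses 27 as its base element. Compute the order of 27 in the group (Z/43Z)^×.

Since 27 ∈ (Z/43Z)^×, its order divides φ(43) = 43 − 1 = 42 = 2 · 3 · 7.
Divisors of 42: 1, 2, 3, 6, 7, 14, 21, 42.
Test each divisor d:
27^1 ≡ 27 (mod 43)
27^2 ≡ 41 (mod 43)
27^3 ≡ 32 (mod 43)
27^6 ≡ 35 (mod 43)
27^7 ≡ 42 (mod 43)
27^14 ≡ 1 (mod 43) ✓
Therefore the multiplicative order of 27 modulo 43 is 14.

14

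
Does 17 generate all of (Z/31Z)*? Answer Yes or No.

Yes

φ(31) = 31 − 1 = 30 = 2 · 3 · 5.
It suffices to check that the order of 17 is not a proper divisor of 30: compute 17^(30/q) for q ∈ {2, 3, 5}.
17^15 ≡ 30 (mod 31)  [q = 2: ≢ 1 ✓]
17^10 ≡ 25 (mod 31)  [q = 3: ≢ 1 ✓]
17^6 ≡ 8 (mod 31)  [q = 5: ≢ 1 ✓]
None equal 1, so ord_31(17) = 30: 17 is a primitive root.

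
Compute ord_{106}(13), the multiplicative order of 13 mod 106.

13

Since 13 ∈ (Z/106Z)^×, its order divides φ(106) = φ(2)·φ(53) = 1·52 = 52 = 2^2 · 13.
Divisors of 52: 1, 2, 4, 13, 26, 52.
Test each divisor d:
13^1 ≡ 13
13^2 ≡ 63
13^4 ≡ 47
13^13 ≡ 1
Hence ord(13) = 13.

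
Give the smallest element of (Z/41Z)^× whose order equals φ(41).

φ(41) = 41 − 1 = 40 = 2^3 · 5.
g is a primitive root iff g^(40/q) ≢ 1 (mod 41) for each prime q ∈ {2, 5}.
g = 2: 2^20 ≡ 1 — hits 1, so not a primitive root.
g = 3: 3^20 ≡ 40; 3^8 ≡ 1 — hits 1, so not a primitive root.
g = 4: 4^20 ≡ 1 — hits 1, so not a primitive root.
g = 5: 5^20 ≡ 1 — hits 1, so not a primitive root.
g = 6: 6^20 ≡ 40; 6^8 ≡ 10 — none is 1, so 6 is a primitive root.
The smallest primitive root modulo 41 is 6.

6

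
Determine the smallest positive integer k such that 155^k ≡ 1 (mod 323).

Since 155 ∈ (Z/323Z)^×, its order divides φ(323) = φ(17·19) = (17−1)·(19−1) = 16·18 = 288 = 2^5 · 3^2.
Divisors of 288: 1, 2, 3, 4, 6, 8, 9, 12, 16, 18, 24, 32, 36, 48, 72, 96, 144, 288.
Evaluate successive powers at the divisors of 288:
155^1 ≡ 155
155^2 ≡ 123
155^3 ≡ 8
155^4 ≡ 271
155^6 ≡ 64
155^8 ≡ 120
155^9 ≡ 189
155^12 ≡ 220
155^16 ≡ 188
155^18 ≡ 191
155^24 ≡ 273
155^32 ≡ 137
155^36 ≡ 305
155^48 ≡ 239
155^72 ≡ 1
So ord_323(155) = 72.

72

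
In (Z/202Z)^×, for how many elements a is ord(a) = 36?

0

φ(202) = φ(2)·φ(101) = 1·100 = 100 = 2^2 · 5^2.
In a cyclic group of order 100, there are φ(d) elements of order d for each divisor d of 100, and zero for non-divisors.
Since 36 ∤ 100, the count is 0.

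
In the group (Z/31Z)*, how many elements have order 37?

φ(31) = 31 − 1 = 30 = 2 · 3 · 5.
(Z/31Z)^× is cyclic (|G| = 30); a cyclic group of order m has exactly φ(d) elements of each order d | m, and none otherwise.
Here 30 is not a multiple of 37, so there are no elements of order 37.

0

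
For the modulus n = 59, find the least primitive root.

2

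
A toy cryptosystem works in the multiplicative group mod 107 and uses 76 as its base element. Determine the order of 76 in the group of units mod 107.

53

The order of 76 must divide φ(107) = 107 − 1 = 106 = 2 · 53.
Divisors of 106: 1, 2, 53, 106.
Evaluate successive powers at the divisors of 106:
76^1 ≡ 76 (mod 107)
76^2 ≡ 105 (mod 107)
76^53 ≡ 1 (mod 107) ✓
So ord_107(76) = 53.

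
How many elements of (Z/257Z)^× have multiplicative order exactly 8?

4

φ(257) = 257 − 1 = 256 = 2^8.
In a cyclic group of order 256, there are φ(d) elements of order d for each divisor d of 256, and zero for non-divisors.
8 = 2^3 divides 256, and φ(8) = 4.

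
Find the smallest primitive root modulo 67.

2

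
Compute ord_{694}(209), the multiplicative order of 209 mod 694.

ord(209) | φ(694) = φ(2)·φ(347) = 1·346 = 346 = 2 · 173.
Divisors of 346: 1, 2, 173, 346.
Check 209^d mod 694 for each divisor in increasing order:
209^1 ≡ 209 (mod 694)
209^2 ≡ 653 (mod 694)
209^173 ≡ 693 (mod 694)
209^346 ≡ 1 (mod 694) ✓
Therefore the multiplicative order of 209 modulo 694 is 346.

346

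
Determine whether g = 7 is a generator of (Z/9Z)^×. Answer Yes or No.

No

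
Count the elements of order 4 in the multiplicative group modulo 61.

2

φ(61) = 61 − 1 = 60 = 2^2 · 3 · 5.
In a cyclic group of order 60, there are φ(d) elements of order d for each divisor d of 60, and zero for non-divisors.
4 = 2^2 divides 60, and φ(4) = 2.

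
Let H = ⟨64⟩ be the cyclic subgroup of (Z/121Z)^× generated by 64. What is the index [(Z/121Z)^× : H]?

2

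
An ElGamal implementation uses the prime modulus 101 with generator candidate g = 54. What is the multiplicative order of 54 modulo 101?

By Lagrange's theorem, ord_101(54) divides φ(101) = 101 − 1 = 100 = 2^2 · 5^2.
Divisors of 100: 1, 2, 4, 5, 10, 20, 25, 50, 100.
Test each divisor d:
54^1 ≡ 54 (mod 101)
54^2 ≡ 88 (mod 101)
54^4 ≡ 68 (mod 101)
54^5 ≡ 36 (mod 101)
54^10 ≡ 84 (mod 101)
54^20 ≡ 87 (mod 101)
54^25 ≡ 1 (mod 101) ✓
The smallest such exponent is 25, so the order of 54 is 25.

25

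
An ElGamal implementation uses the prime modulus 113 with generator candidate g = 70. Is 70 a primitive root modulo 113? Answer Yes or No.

φ(113) = 113 − 1 = 112 = 2^4 · 7.
Test 70^(112/q) mod 113 for each prime factor q of 112:
70^56 ≡ 112 (mod 113)  [q = 2: ≢ 1 ✓]
70^16 ≡ 109 (mod 113)  [q = 7: ≢ 1 ✓]
All checks pass, so 70 has order 112 and is a primitive root modulo 113.

Yes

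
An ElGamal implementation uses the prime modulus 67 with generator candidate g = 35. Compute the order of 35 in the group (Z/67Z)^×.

The order of 35 must divide φ(67) = 67 − 1 = 66 = 2 · 3 · 11.
Divisors of 66: 1, 2, 3, 6, 11, 22, 33, 66.
Check 35^d mod 67 for each divisor in increasing order:
35^1 ≡ 35 (mod 67)
35^2 ≡ 19 (mod 67)
35^3 ≡ 62 (mod 67)
35^6 ≡ 25 (mod 67)
35^11 ≡ 37 (mod 67)
35^22 ≡ 29 (mod 67)
35^33 ≡ 1 (mod 67) ✓
Hence ord(35) = 33.

33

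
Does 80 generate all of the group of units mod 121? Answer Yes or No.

No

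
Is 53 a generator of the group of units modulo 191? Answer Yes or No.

Yes

φ(191) = 191 − 1 = 190 = 2 · 5 · 19.
Test 53^(190/q) mod 191 for each prime factor q of 190:
53^95 ≡ 190 (mod 191)  [q = 2: ≢ 1 ✓]
53^38 ≡ 49 (mod 191)  [q = 5: ≢ 1 ✓]
53^10 ≡ 107 (mod 191)  [q = 19: ≢ 1 ✓]
None equal 1, so ord_191(53) = 190: 53 is a primitive root.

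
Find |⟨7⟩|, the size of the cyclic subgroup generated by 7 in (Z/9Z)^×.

3

ord(7) | φ(9) = φ(3^2) = 3·(3−1) = 6 = 2 · 3.
Divisors of 6: 1, 2, 3, 6.
Test each divisor d:
7^1 ≡ 7 (mod 9)
7^2 ≡ 4 (mod 9)
7^3 ≡ 1 (mod 9) ✓
Hence ord(7) = 3.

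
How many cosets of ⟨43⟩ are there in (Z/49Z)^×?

ord(43) | φ(49) = φ(7^2) = 7·(7−1) = 42 = 2 · 3 · 7.
Divisors of 42: 1, 2, 3, 6, 7, 14, 21, 42.
Evaluate successive powers at the divisors of 42:
43^1 ≡ 43 (mod 49)
43^2 ≡ 36 (mod 49)
43^3 ≡ 29 (mod 49)
43^6 ≡ 8 (mod 49)
43^7 ≡ 1 (mod 49) ✓
So ord_49(43) = 7, hence |⟨43⟩| = 7.
Index = |(Z/49Z)^×| / |⟨43⟩| = 42 / 7 = 6.

6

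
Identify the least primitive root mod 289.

φ(289) = φ(17^2) = 17·(17−1) = 272 = 2^4 · 17.
Test candidates g = 2, 3, … against the prime factors q ∈ {2, 17} of φ(289): g is a generator iff g^(272/q) ≢ 1 for every such q.
g = 2: 2^136 ≡ 1 — hits 1, so not a primitive root.
g = 3: 3^136 ≡ 288; 3^16 ≡ 171 — none is 1, so 3 is a primitive root.
Hence the least primitive root of 289 is 3.

3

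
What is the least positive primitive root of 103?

5

φ(103) = 103 − 1 = 102 = 2 · 3 · 17.
Test candidates g = 2, 3, … against the prime factors q ∈ {2, 3, 17} of φ(103): g is a generator iff g^(102/q) ≢ 1 for every such q.
g = 2: 2^51 ≡ 1 — hits 1, so not a primitive root.
g = 3: 3^51 ≡ 102; 3^34 ≡ 1 — hits 1, so not a primitive root.
g = 4: 4^51 ≡ 1 — hits 1, so not a primitive root.
g = 5: 5^51 ≡ 102; 5^34 ≡ 56; 5^6 ≡ 72 — none is 1, so 5 is a primitive root.
The smallest primitive root modulo 103 is 5.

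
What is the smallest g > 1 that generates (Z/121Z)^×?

2

φ(121) = φ(11^2) = 11·(11−1) = 110 = 2 · 5 · 11.
Test candidates g = 2, 3, … against the prime factors q ∈ {2, 5, 11} of φ(121): g is a generator iff g^(110/q) ≢ 1 for every such q.
g = 2: 2^55 ≡ 120; 2^22 ≡ 81; 2^10 ≡ 56 — none is 1, so 2 is a primitive root.
The smallest primitive root modulo 121 is 2.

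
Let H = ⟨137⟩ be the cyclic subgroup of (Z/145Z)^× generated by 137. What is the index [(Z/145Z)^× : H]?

4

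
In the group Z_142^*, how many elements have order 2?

φ(142) = φ(2)·φ(71) = 1·70 = 70 = 2 · 5 · 7.
In a cyclic group of order 70, there are φ(d) elements of order d for each divisor d of 70, and zero for non-divisors.
2 | 70, and φ(2) = 2 − 1 = 1.

1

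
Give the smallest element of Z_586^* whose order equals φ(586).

φ(586) = φ(2)·φ(293) = 1·292 = 292 = 2^2 · 73.
Test candidates g = 2, 3, … against the prime factors q ∈ {2, 73} of φ(586): g is a generator iff g^(292/q) ≢ 1 for every such q.
g = 2: gcd(2, 586) = 2 > 1, not a unit — skip.
g = 3: 3^146 ≡ 585; 3^4 ≡ 81 — none is 1, so 3 is a primitive root.
So 3 is the smallest generator of (Z/586Z)^×.

3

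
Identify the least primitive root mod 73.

φ(73) = 73 − 1 = 72 = 2^3 · 3^2.
g is a primitive root iff g^(72/q) ≢ 1 (mod 73) for each prime q ∈ {2, 3}.
g = 2: 2^36 ≡ 1 — hits 1, so not a primitive root.
g = 3: 3^36 ≡ 1 — hits 1, so not a primitive root.
g = 4: 4^36 ≡ 1 — hits 1, so not a primitive root.
g = 5: 5^36 ≡ 72; 5^24 ≡ 8 — none is 1, so 5 is a primitive root.
So 5 is the smallest generator of (Z/73Z)^×.

5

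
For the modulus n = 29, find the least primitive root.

2

φ(29) = 29 − 1 = 28 = 2^2 · 7.
g is a primitive root iff g^(28/q) ≢ 1 (mod 29) for each prime q ∈ {2, 7}.
g = 2: 2^14 ≡ 28; 2^4 ≡ 16 — none is 1, so 2 is a primitive root.
So 2 is the smallest generator of (Z/29Z)^×.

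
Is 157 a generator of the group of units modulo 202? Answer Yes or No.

No

φ(202) = φ(2)·φ(101) = 1·100 = 100 = 2^2 · 5^2.
Test 157^(100/q) mod 202 for each prime factor q of 100:
157^50 ≡ 1 (mod 202)  [q = 2: ≡ 1 ✗]
157^20 ≡ 137 (mod 202)  [q = 5: ≢ 1 ✓]
157^50 ≡ 1 shows ord(157) | 50, strictly less than φ(202); not a primitive root.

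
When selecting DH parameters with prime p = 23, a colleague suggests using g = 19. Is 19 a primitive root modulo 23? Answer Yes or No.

φ(23) = 23 − 1 = 22 = 2 · 11.
Test 19^(22/q) mod 23 for each prime factor q of 22:
19^11 ≡ 22 (mod 23)  [q = 2: ≢ 1 ✓]
19^2 ≡ 16 (mod 23)  [q = 11: ≢ 1 ✓]
None equal 1, so ord_23(19) = 22: 19 is a primitive root.

Yes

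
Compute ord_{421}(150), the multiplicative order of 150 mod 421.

420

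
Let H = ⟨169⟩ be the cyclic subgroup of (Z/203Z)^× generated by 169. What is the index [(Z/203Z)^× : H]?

24

ord(169) | φ(203) = φ(7·29) = (7−1)·(29−1) = 6·28 = 168 = 2^3 · 3 · 7.
Divisors of 168: 1, 2, 3, 4, 6, 7, 8, 12, 14, 21, 24, 28, 42, 56, 84, 168.
Evaluate successive powers at the divisors of 168:
169^1 ≡ 169 (mod 203)
169^2 ≡ 141 (mod 203)
169^3 ≡ 78 (mod 203)
169^4 ≡ 190 (mod 203)
169^6 ≡ 197 (mod 203)
169^7 ≡ 1 (mod 203) ✓
Thus |⟨169⟩| = ord(169) = 7.
[(Z/203Z)^× : ⟨169⟩] = 168/7 = 24.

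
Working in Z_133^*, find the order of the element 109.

18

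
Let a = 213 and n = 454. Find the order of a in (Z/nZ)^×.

113

The order of 213 must divide φ(454) = φ(2)·φ(227) = 1·226 = 226 = 2 · 113.
Divisors of 226: 1, 2, 113, 226.
Test each divisor d:
213^1 ≡ 213 (mod 454)
213^2 ≡ 423 (mod 454)
213^113 ≡ 1 (mod 454) ✓
Hence ord(213) = 113.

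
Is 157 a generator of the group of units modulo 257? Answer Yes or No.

No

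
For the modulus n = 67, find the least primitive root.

φ(67) = 67 − 1 = 66 = 2 · 3 · 11.
Test candidates g = 2, 3, … against the prime factors q ∈ {2, 3, 11} of φ(67): g is a generator iff g^(66/q) ≢ 1 for every such q.
g = 2: 2^33 ≡ 66; 2^22 ≡ 37; 2^6 ≡ 64 — none is 1, so 2 is a primitive root.
Hence the least primitive root of 67 is 2.

2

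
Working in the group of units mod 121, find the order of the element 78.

ord(78) | φ(121) = φ(11^2) = 11·(11−1) = 110 = 2 · 5 · 11.
Divisors of 110: 1, 2, 5, 10, 11, 22, 55, 110.
Compute 78^d (mod 121) for the divisors d until we hit 1:
78^1 ≡ 78 (mod 121)
78^2 ≡ 34 (mod 121)
78^5 ≡ 23 (mod 121)
78^10 ≡ 45 (mod 121)
78^11 ≡ 1 (mod 121) ✓
Therefore the multiplicative order of 78 modulo 121 is 11.

11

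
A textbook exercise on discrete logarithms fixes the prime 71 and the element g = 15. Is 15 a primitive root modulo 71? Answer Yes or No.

φ(71) = 71 − 1 = 70 = 2 · 5 · 7.
It suffices to check that the order of 15 is not a proper divisor of 70: compute 15^(70/q) for q ∈ {2, 5, 7}.
15^35 ≡ 1 (mod 71)  [q = 2: ≡ 1 ✗]
15^14 ≡ 25 (mod 71)  [q = 5: ≢ 1 ✓]
15^10 ≡ 48 (mod 71)  [q = 7: ≢ 1 ✓]
15^35 ≡ 1 shows ord(15) | 35, strictly less than φ(71); not a primitive root.

No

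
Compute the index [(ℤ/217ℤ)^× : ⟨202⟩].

18

By Lagrange's theorem, ord_217(202) divides φ(217) = φ(7·31) = (7−1)·(31−1) = 6·30 = 180 = 2^2 · 3^2 · 5.
Divisors of 180: 1, 2, 3, 4, 5, 6, 9, 10, 12, 15, 18, 20, 30, 36, 45, 60, 90, 180.
Evaluate successive powers at the divisors of 180:
202^1 ≡ 202 (mod 217)
202^2 ≡ 8 (mod 217)
202^3 ≡ 97 (mod 217)
202^4 ≡ 64 (mod 217)
202^5 ≡ 125 (mod 217)
202^6 ≡ 78 (mod 217)
202^9 ≡ 188 (mod 217)
202^10 ≡ 1 (mod 217) ✓
So ord_217(202) = 10, hence |⟨202⟩| = 10.
[(Z/217Z)^× : ⟨202⟩] = 180/10 = 18.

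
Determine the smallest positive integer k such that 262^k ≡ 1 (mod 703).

ord(262) | φ(703) = φ(19·37) = (19−1)·(37−1) = 18·36 = 648 = 2^3 · 3^4.
Divisors of 648: 1, 2, 3, 4, 6, 8, 9, 12, 18, 24, 27, 36, 54, 72, 81, 108, 162, 216, 324, 648.
Compute 262^d (mod 703) for the divisors d until we hit 1:
262^1 ≡ 262 (mod 703)
262^2 ≡ 453 (mod 703)
262^3 ≡ 582 (mod 703)
262^4 ≡ 636 (mod 703)
262^6 ≡ 581 (mod 703)
262^8 ≡ 271 (mod 703)
262^9 ≡ 702 (mod 703)
262^12 ≡ 121 (mod 703)
262^18 ≡ 1 (mod 703) ✓
Hence ord(262) = 18.

18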